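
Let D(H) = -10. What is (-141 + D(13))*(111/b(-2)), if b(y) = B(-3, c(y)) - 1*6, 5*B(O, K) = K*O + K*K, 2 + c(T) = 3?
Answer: 83805/32 ≈ 2618.9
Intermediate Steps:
c(T) = 1 (c(T) = -2 + 3 = 1)
B(O, K) = K²/5 + K*O/5 (B(O, K) = (K*O + K*K)/5 = (K*O + K²)/5 = (K² + K*O)/5 = K²/5 + K*O/5)
b(y) = -32/5 (b(y) = (⅕)*1*(1 - 3) - 1*6 = (⅕)*1*(-2) - 6 = -⅖ - 6 = -32/5)
(-141 + D(13))*(111/b(-2)) = (-141 - 10)*(111/(-32/5)) = -16761*(-5)/32 = -151*(-555/32) = 83805/32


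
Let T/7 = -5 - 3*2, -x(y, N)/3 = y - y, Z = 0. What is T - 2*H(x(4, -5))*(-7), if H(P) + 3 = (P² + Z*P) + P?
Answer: -119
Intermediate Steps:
x(y, N) = 0 (x(y, N) = -3*(y - y) = -3*0 = 0)
H(P) = -3 + P + P² (H(P) = -3 + ((P² + 0*P) + P) = -3 + ((P² + 0) + P) = -3 + (P² + P) = -3 + (P + P²) = -3 + P + P²)
T = -77 (T = 7*(-5 - 3*2) = 7*(-5 - 6) = 7*(-11) = -77)
T - 2*H(x(4, -5))*(-7) = -77 - 2*(-3 + 0 + 0²)*(-7) = -77 - 2*(-3 + 0 + 0)*(-7) = -77 - 2*(-3)*(-7) = -77 + 6*(-7) = -77 - 42 = -119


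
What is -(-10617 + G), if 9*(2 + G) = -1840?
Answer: 97411/9 ≈ 10823.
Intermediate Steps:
G = -1858/9 (G = -2 + (1/9)*(-1840) = -2 - 1840/9 = -1858/9 ≈ -206.44)
-(-10617 + G) = -(-10617 - 1858/9) = -1*(-97411/9) = 97411/9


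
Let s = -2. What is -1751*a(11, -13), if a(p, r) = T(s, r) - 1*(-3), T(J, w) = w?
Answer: 17510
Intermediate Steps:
a(p, r) = 3 + r (a(p, r) = r - 1*(-3) = r + 3 = 3 + r)
-1751*a(11, -13) = -1751*(3 - 13) = -1751*(-10) = 17510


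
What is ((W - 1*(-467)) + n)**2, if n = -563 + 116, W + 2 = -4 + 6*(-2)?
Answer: 4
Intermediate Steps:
W = -18 (W = -2 + (-4 + 6*(-2)) = -2 + (-4 - 12) = -2 - 16 = -18)
n = -447
((W - 1*(-467)) + n)**2 = ((-18 - 1*(-467)) - 447)**2 = ((-18 + 467) - 447)**2 = (449 - 447)**2 = 2**2 = 4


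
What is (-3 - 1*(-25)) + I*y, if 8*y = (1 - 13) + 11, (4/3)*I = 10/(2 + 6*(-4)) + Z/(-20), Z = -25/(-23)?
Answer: 713993/32384 ≈ 22.048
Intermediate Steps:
Z = 25/23 (Z = -25*(-1/23) = 25/23 ≈ 1.0870)
I = -1545/4048 (I = 3*(10/(2 + 6*(-4)) + (25/23)/(-20))/4 = 3*(10/(2 - 24) + (25/23)*(-1/20))/4 = 3*(10/(-22) - 5/92)/4 = 3*(10*(-1/22) - 5/92)/4 = 3*(-5/11 - 5/92)/4 = (¾)*(-515/1012) = -1545/4048 ≈ -0.38167)
y = -⅛ (y = ((1 - 13) + 11)/8 = (-12 + 11)/8 = (⅛)*(-1) = -⅛ ≈ -0.12500)
(-3 - 1*(-25)) + I*y = (-3 - 1*(-25)) - 1545/4048*(-⅛) = (-3 + 25) + 1545/32384 = 22 + 1545/32384 = 713993/32384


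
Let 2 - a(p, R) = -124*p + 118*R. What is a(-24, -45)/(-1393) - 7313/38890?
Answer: -101034049/54173770 ≈ -1.8650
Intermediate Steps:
a(p, R) = 2 - 118*R + 124*p (a(p, R) = 2 - (-124*p + 118*R) = 2 + (-118*R + 124*p) = 2 - 118*R + 124*p)
a(-24, -45)/(-1393) - 7313/38890 = (2 - 118*(-45) + 124*(-24))/(-1393) - 7313/38890 = (2 + 5310 - 2976)*(-1/1393) - 7313*1/38890 = 2336*(-1/1393) - 7313/38890 = -2336/1393 - 7313/38890 = -101034049/54173770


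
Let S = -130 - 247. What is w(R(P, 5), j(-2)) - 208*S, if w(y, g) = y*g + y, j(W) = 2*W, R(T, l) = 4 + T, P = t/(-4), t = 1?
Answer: 313619/4 ≈ 78405.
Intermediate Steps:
P = -¼ (P = 1/(-4) = 1*(-¼) = -¼ ≈ -0.25000)
S = -377
w(y, g) = y + g*y (w(y, g) = g*y + y = y + g*y)
w(R(P, 5), j(-2)) - 208*S = (4 - ¼)*(1 + 2*(-2)) - 208*(-377) = 15*(1 - 4)/4 + 78416 = (15/4)*(-3) + 78416 = -45/4 + 78416 = 313619/4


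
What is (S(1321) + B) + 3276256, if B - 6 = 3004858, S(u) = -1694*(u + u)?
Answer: 1805572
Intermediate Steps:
S(u) = -3388*u
B = 3004864 (B = 6 + 3004858 = 3004864)
(S(1321) + B) + 3276256 = (-3388*1321 + 3004864) + 3276256 = (-4475548 + 3004864) + 3276256 = -1470684 + 3276256 = 1805572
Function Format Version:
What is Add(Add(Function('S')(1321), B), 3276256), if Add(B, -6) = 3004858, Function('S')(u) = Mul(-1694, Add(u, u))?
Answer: 1805572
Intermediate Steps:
Function('S')(u) = Mul(-3388, u) (Function('S')(u) = Mul(-1694, Mul(2, u)) = Mul(-3388, u))
B = 3004864 (B = Add(6, 3004858) = 3004864)
Add(Add(Function('S')(1321), B), 3276256) = Add(Add(Mul(-3388, 1321), 3004864), 3276256) = Add(Add(-4475548, 3004864), 3276256) = Add(-1470684, 3276256) = 1805572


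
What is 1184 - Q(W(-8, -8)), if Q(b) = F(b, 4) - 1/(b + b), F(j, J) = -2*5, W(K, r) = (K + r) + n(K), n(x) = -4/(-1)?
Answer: 28655/24 ≈ 1194.0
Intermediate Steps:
n(x) = 4 (n(x) = -4*(-1) = 4)
W(K, r) = 4 + K + r (W(K, r) = (K + r) + 4 = 4 + K + r)
F(j, J) = -10
Q(b) = -10 - 1/(2*b) (Q(b) = -10 - 1/(b + b) = -10 - 1/(2*b))
1184 - Q(W(-8, -8)) = 1184 - (-10 - 1/(2*(4 - 8 - 8))) = 1184 - (-10 - ½/(-12)) = 1184 - (-10 - ½*(-1/12)) = 1184 - (-10 + 1/24) = 1184 - 1*(-239/24) = 1184 + 239/24 = 28655/24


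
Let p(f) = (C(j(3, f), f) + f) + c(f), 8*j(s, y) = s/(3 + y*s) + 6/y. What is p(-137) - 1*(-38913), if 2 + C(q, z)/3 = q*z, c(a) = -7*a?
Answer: 43228011/1088 ≈ 39732.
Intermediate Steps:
j(s, y) = 3/(4*y) + s/(8*(3 + s*y)) (j(s, y) = (s/(3 + y*s) + 6/y)/8 = (s/(3 + s*y) + 6/y)/8 = (6/y + s/(3 + s*y))/8 = 3/(4*y) + s/(8*(3 + s*y)))
C(q, z) = -6 + 3*q*z (C(q, z) = -6 + 3*(q*z) = -6 + 3*q*z)
p(f) = -6 - 6*f + 3*(18 + 21*f)/(8*(3 + 3*f)) (p(f) = ((-6 + 3*((18 + 7*3*f)/(8*f*(3 + 3*f)))*f) + f) - 7*f = ((-6 + 3*((18 + 21*f)/(8*f*(3 + 3*f)))*f) + f) - 7*f = ((-6 + 3*(18 + 21*f)/(8*(3 + 3*f))) + f) - 7*f = (-6 + f + 3*(18 + 21*f)/(8*(3 + 3*f))) - 7*f = -6 - 6*f + 3*(18 + 21*f)/(8*(3 + 3*f)))
p(-137) - 1*(-38913) = 3*(-10 - 25*(-137) - 16*(-137)²)/(8*(1 - 137)) - 1*(-38913) = (3/8)*(-10 + 3425 - 16*18769)/(-136) + 38913 = (3/8)*(-1/136)*(-10 + 3425 - 300304) + 38913 = (3/8)*(-1/136)*(-296889) + 38913 = 890667/1088 + 38913 = 43228011/1088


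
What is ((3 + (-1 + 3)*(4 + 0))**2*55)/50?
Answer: 1331/10 ≈ 133.10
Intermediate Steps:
((3 + (-1 + 3)*(4 + 0))**2*55)/50 = ((3 + 2*4)**2*55)*(1/50) = ((3 + 8)**2*55)*(1/50) = (11**2*55)*(1/50) = (121*55)*(1/50) = 6655*(1/50) = 1331/10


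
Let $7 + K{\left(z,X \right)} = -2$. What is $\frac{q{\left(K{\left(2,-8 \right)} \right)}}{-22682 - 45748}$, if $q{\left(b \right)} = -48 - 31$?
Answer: $\frac{79}{68430} \approx 0.0011545$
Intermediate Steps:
$K{\left(z,X \right)} = -9$ ($K{\left(z,X \right)} = -7 - 2 = -9$)
$q{\left(b \right)} = -79$ ($q{\left(b \right)} = -48 - 31 = -79$)
$\frac{q{\left(K{\left(2,-8 \right)} \right)}}{-22682 - 45748} = - \frac{79}{-22682 - 45748} = - \frac{79}{-68430} = \left(-79\right) \left(- \frac{1}{68430}\right) = \frac{79}{68430}$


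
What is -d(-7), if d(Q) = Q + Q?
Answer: 14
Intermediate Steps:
d(Q) = 2*Q
-d(-7) = -2*(-7) = -1*(-14) = 14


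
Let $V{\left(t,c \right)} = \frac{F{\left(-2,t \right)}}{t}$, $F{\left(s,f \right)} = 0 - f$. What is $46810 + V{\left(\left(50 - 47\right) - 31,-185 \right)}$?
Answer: $46809$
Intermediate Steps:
$F{\left(s,f \right)} = - f$
$V{\left(t,c \right)} = -1$ ($V{\left(t,c \right)} = \frac{\left(-1\right) t}{t} = -1$)
$46810 + V{\left(\left(50 - 47\right) - 31,-185 \right)} = 46810 - 1 = 46809$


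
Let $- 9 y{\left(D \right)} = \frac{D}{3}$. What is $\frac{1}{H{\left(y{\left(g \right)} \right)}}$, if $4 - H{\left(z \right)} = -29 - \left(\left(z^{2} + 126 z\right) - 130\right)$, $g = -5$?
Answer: $- \frac{729}{53678} \approx -0.013581$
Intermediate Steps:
$y{\left(D \right)} = - \frac{D}{27}$ ($y{\left(D \right)} = - \frac{D \frac{1}{3}}{9} = - \frac{\frac{1}{3} D}{9} = - \frac{D}{27}$)
$H{\left(z \right)} = -97 + z^{2} + 126 z$ ($H{\left(z \right)} = 4 - \left(-29 - \left(\left(z^{2} + 126 z\right) - 130\right)\right) = 4 - \left(-29 - \left(-130 + z^{2} + 126 z\right)\right) = 4 - \left(101 - z^{2} - 126 z\right) = 4 + \left(-101 + z^{2} + 126 z\right) = -97 + z^{2} + 126 z$)
$\frac{1}{H{\left(y{\left(g \right)} \right)}} = \frac{1}{-97 + \left(\left(- \frac{1}{27}\right) \left(-5\right)\right)^{2} + 126 \left(\left(- \frac{1}{27}\right) \left(-5\right)\right)} = \frac{1}{-97 + \left(\frac{5}{27}\right)^{2} + 126 \cdot \frac{5}{27}} = \frac{1}{-97 + \frac{25}{729} + \frac{70}{3}} = \frac{1}{- \frac{53678}{729}} = - \frac{729}{53678}$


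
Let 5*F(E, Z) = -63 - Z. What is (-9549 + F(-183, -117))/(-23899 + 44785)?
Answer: -15897/34810 ≈ -0.45668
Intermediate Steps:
F(E, Z) = -63/5 - Z/5 (F(E, Z) = (-63 - Z)/5 = -63/5 - Z/5)
(-9549 + F(-183, -117))/(-23899 + 44785) = (-9549 + (-63/5 - ⅕*(-117)))/(-23899 + 44785) = (-9549 + (-63/5 + 117/5))/20886 = (-9549 + 54/5)*(1/20886) = -47691/5*1/20886 = -15897/34810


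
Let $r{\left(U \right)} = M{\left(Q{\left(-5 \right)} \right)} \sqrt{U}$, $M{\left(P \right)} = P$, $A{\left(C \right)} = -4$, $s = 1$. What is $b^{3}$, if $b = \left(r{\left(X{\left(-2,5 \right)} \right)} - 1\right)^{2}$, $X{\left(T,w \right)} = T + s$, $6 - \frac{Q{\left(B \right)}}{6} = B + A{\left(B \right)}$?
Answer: $\left(1 - 90 i\right)^{6} \approx -5.3046 \cdot 10^{11} - 3.5415 \cdot 10^{10} i$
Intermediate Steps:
$Q{\left(B \right)} = 60 - 6 B$ ($Q{\left(B \right)} = 36 - 6 \left(B - 4\right) = 36 - 6 \left(-4 + B\right) = 36 - \left(-24 + 6 B\right) = 60 - 6 B$)
$X{\left(T,w \right)} = 1 + T$ ($X{\left(T,w \right)} = T + 1 = 1 + T$)
$r{\left(U \right)} = 90 \sqrt{U}$ ($r{\left(U \right)} = \left(60 - -30\right) \sqrt{U} = \left(60 + 30\right) \sqrt{U} = 90 \sqrt{U}$)
$b = \left(-1 + 90 i\right)^{2}$ ($b = \left(90 \sqrt{1 - 2} - 1\right)^{2} = \left(90 \sqrt{-1} - 1\right)^{2} = \left(90 i - 1\right)^{2} = \left(-1 + 90 i\right)^{2} \approx -8099.0 - 180.0 i$)
$b^{3} = \left(\left(1 - 90 i\right)^{2}\right)^{3} = \left(1 - 90 i\right)^{6}$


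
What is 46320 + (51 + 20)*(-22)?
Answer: 44758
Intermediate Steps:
46320 + (51 + 20)*(-22) = 46320 + 71*(-22) = 46320 - 1562 = 44758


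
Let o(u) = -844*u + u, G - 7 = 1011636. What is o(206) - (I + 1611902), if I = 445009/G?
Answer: -1806349720089/1011643 ≈ -1.7856e+6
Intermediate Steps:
G = 1011643 (G = 7 + 1011636 = 1011643)
I = 445009/1011643 ≈ 0.43989
o(u) = -843*u
o(206) - (I + 1611902) = -843*206 - (445009/1011643 + 1611902) = -173658 - 1*1630669819995/1011643 = -173658 - 1630669819995/1011643 = -1806349720089/1011643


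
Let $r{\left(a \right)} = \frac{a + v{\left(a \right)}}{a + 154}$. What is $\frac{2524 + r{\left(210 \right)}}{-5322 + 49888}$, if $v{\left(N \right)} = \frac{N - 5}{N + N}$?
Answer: $\frac{77191505}{1362650016} \approx 0.056648$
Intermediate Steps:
$v{\left(N \right)} = \frac{-5 + N}{2 N}$
$r{\left(a \right)} = \frac{a + \frac{-5 + a}{2 a}}{154 + a}$ ($r{\left(a \right)} = \frac{a + \frac{-5 + a}{2 a}}{a + 154} = \frac{a + \frac{-5 + a}{2 a}}{154 + a}$)
$\frac{2524 + r{\left(210 \right)}}{-5322 + 49888} = \frac{2524 + \frac{-5 + 210 + 2 \cdot 210^{2}}{2 \cdot 210 \left(154 + 210\right)}}{-5322 + 49888} = \frac{2524 + \frac{1}{2} \cdot \frac{1}{210} \cdot \frac{1}{364} \left(-5 + 210 + 2 \cdot 44100\right)}{44566} = \left(2524 + \frac{1}{2} \cdot \frac{1}{210} \cdot \frac{1}{364} \left(-5 + 210 + 88200\right)\right) \frac{1}{44566} = \left(2524 + \frac{1}{2} \cdot \frac{1}{210} \cdot \frac{1}{364} \cdot 88405\right) \frac{1}{44566} = \left(2524 + \frac{17681}{30576}\right) \frac{1}{44566} = \frac{77191505}{30576} \cdot \frac{1}{44566} = \frac{77191505}{1362650016}$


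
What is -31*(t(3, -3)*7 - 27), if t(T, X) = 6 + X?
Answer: 186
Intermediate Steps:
-31*(t(3, -3)*7 - 27) = -31*((6 - 3)*7 - 27) = -31*(3*7 - 27) = -31*(21 - 27) = -31*(-6) = 186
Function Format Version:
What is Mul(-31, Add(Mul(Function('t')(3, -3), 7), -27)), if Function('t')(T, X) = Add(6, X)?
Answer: 186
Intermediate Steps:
Mul(-31, Add(Mul(Function('t')(3, -3), 7), -27)) = Mul(-31, Add(Mul(Add(6, -3), 7), -27)) = Mul(-31, Add(Mul(3, 7), -27)) = Mul(-31, Add(21, -27)) = Mul(-31, -6) = 186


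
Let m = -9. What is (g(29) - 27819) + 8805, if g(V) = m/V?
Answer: -551415/29 ≈ -19014.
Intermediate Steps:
g(V) = -9/V
(g(29) - 27819) + 8805 = (-9/29 - 27819) + 8805 = -806760/29 + 8805 = -551415/29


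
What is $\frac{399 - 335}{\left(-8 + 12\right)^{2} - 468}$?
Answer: $- \frac{16}{113} \approx -0.14159$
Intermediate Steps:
$\frac{399 - 335}{\left(-8 + 12\right)^{2} - 468} = \frac{64}{4^{2} - 468} = \frac{64}{16 - 468} = \frac{64}{-452} = 64 \left(- \frac{1}{452}\right) = - \frac{16}{113}$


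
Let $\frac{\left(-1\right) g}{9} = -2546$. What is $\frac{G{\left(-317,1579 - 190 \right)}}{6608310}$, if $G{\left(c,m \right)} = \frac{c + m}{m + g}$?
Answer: $\frac{536}{80300878965} \approx 6.6749 \cdot 10^{-9}$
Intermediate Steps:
$g = 22914$ ($g = \left(-9\right) \left(-2546\right) = 22914$)
$G{\left(c,m \right)} = \frac{c + m}{22914 + m}$ ($G{\left(c,m \right)} = \frac{c + m}{m + 22914} = \frac{c + m}{22914 + m}$)
$\frac{G{\left(-317,1579 - 190 \right)}}{6608310} = \frac{\frac{1}{22914 + \left(1579 - 190\right)} \left(-317 + \left(1579 - 190\right)\right)}{6608310} = \frac{-317 + \left(1579 - 190\right)}{22914 + \left(1579 - 190\right)} \frac{1}{6608310} = \frac{-317 + 1389}{22914 + 1389} \cdot \frac{1}{6608310} = \frac{1}{24303} \cdot 1072 \cdot \frac{1}{6608310} = \frac{1072}{24303} \cdot \frac{1}{6608310} = \frac{536}{80300878965}$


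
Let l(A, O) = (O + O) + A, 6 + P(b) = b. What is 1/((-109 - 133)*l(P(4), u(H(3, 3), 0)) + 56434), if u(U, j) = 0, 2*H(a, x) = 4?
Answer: 1/56918 ≈ 1.7569e-5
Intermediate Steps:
P(b) = -6 + b
H(a, x) = 2 (H(a, x) = (½)*4 = 2)
l(A, O) = A + 2*O (l(A, O) = 2*O + A = A + 2*O)
1/((-109 - 133)*l(P(4), u(H(3, 3), 0)) + 56434) = 1/((-109 - 133)*((-6 + 4) + 2*0) + 56434) = 1/(-242*(-2 + 0) + 56434) = 1/(-242*(-2) + 56434) = 1/(484 + 56434) = 1/56918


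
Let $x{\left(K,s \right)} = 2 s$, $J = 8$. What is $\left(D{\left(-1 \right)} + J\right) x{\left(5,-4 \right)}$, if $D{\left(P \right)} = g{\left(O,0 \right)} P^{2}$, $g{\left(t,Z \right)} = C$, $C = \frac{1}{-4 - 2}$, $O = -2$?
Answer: $- \frac{188}{3} \approx -62.667$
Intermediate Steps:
$C = - \frac{1}{6}$ ($C = \frac{1}{-6} = - \frac{1}{6} \approx -0.16667$)
$g{\left(t,Z \right)} = - \frac{1}{6}$
$D{\left(P \right)} = - \frac{P^{2}}{6}$
$\left(D{\left(-1 \right)} + J\right) x{\left(5,-4 \right)} = \left(- \frac{\left(-1\right)^{2}}{6} + 8\right) 2 \left(-4\right) = \left(\left(- \frac{1}{6}\right) 1 + 8\right) \left(-8\right) = \left(- \frac{1}{6} + 8\right) \left(-8\right) = \frac{47}{6} \left(-8\right) = - \frac{188}{3}$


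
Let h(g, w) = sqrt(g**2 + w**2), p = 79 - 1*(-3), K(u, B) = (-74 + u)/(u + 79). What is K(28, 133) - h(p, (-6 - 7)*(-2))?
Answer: -46/107 - 10*sqrt(74) ≈ -86.453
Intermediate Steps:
K(u, B) = (-74 + u)/(79 + u)
p = 82 (p = 79 + 3 = 82)
K(28, 133) - h(p, (-6 - 7)*(-2)) = (-74 + 28)/(79 + 28) - sqrt(82**2 + ((-6 - 7)*(-2))**2) = -46/107 - sqrt(6724 + (-13*(-2))**2) = (1/107)*(-46) - sqrt(6724 + 26**2) = -46/107 - sqrt(6724 + 676) = -46/107 - sqrt(7400) = -46/107 - 10*sqrt(74)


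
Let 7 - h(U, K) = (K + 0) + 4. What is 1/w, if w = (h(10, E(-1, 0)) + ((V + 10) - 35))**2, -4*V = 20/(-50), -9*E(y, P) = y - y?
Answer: 100/47961 ≈ 0.0020850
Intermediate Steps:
E(y, P) = 0 (E(y, P) = -(y - y)/9 = -1/9*0 = 0)
V = 1/10 (V = -5/(-50) = -5*(-1)/50 = -1/4*(-2/5) = 1/10 ≈ 0.10000)
h(U, K) = 3 - K (h(U, K) = 7 - ((K + 0) + 4) = 7 - (K + 4) = 7 - (4 + K) = 7 + (-4 - K) = 3 - K)
w = 47961/100 (w = ((3 - 1*0) + ((1/10 + 10) - 35))**2 = ((3 + 0) + (101/10 - 35))**2 = (3 - 249/10)**2 = (-219/10)**2 = 47961/100 ≈ 479.61)
1/w = 1/(47961/100) = 100/47961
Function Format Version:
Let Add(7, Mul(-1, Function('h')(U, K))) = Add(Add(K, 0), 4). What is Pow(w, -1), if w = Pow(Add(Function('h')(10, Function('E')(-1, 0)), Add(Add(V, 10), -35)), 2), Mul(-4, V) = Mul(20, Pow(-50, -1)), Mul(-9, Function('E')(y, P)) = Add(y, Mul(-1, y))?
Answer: Rational(100, 47961) ≈ 0.0020850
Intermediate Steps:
Function('E')(y, P) = 0 (Function('E')(y, P) = Mul(Rational(-1, 9), Add(y, Mul(-1, y))) = Mul(Rational(-1, 9), 0) = 0)
V = Rational(1, 10) (V = Mul(Rational(-1, 4), Mul(20, Pow(-50, -1))) = Mul(Rational(-1, 4), Mul(20, Rational(-1, 50))) = Mul(Rational(-1, 4), Rational(-2, 5)) = Rational(1, 10) ≈ 0.10000)
Function('h')(U, K) = Add(3, Mul(-1, K)) (Function('h')(U, K) = Add(7, Mul(-1, Add(Add(K, 0), 4))) = Add(7, Mul(-1, Add(K, 4))) = Add(7, Mul(-1, Add(4, K))) = Add(7, Add(-4, Mul(-1, K))) = Add(3, Mul(-1, K)))
w = Rational(47961, 100) (w = Pow(Add(Add(3, Mul(-1, 0)), Add(Add(Rational(1, 10), 10), -35)), 2) = Pow(Add(Add(3, 0), Add(Rational(101, 10), -35)), 2) = Pow(Add(3, Rational(-249, 10)), 2) = Pow(Rational(-219, 10), 2) = Rational(47961, 100) ≈ 479.61)
Pow(w, -1) = Pow(Rational(47961, 100), -1) = Rational(100, 47961)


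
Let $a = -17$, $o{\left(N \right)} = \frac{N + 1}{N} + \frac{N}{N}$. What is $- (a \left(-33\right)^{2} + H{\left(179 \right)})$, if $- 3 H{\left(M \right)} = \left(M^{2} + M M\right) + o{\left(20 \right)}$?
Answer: $\frac{797487}{20} \approx 39874.0$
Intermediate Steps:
$o{\left(N \right)} = 1 + \frac{1 + N}{N}$ ($o{\left(N \right)} = \frac{1 + N}{N} + 1 = 1 + \frac{1 + N}{N}$)
$H{\left(M \right)} = - \frac{41}{60} - \frac{2 M^{2}}{3}$ ($H{\left(M \right)} = - \frac{\left(M^{2} + M M\right) + \left(2 + \frac{1}{20}\right)}{3} = - \frac{\left(M^{2} + M^{2}\right) + \left(2 + \frac{1}{20}\right)}{3} = - \frac{2 M^{2} + \frac{41}{20}}{3} = - \frac{\frac{41}{20} + 2 M^{2}}{3} = - \frac{41}{60} - \frac{2 M^{2}}{3}$)
$- (a \left(-33\right)^{2} + H{\left(179 \right)}) = - (- 17 \left(-33\right)^{2} - \left(\frac{41}{60} + \frac{2 \cdot 179^{2}}{3}\right)) = - (\left(-17\right) 1089 - \frac{427227}{20}) = - (-18513 - \frac{427227}{20}) = \left(-1\right) \left(- \frac{797487}{20}\right) = \frac{797487}{20}$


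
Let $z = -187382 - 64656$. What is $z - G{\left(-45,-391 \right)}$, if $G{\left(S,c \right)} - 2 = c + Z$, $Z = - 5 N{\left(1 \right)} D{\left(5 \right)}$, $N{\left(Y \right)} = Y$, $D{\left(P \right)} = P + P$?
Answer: $-251599$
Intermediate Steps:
$D{\left(P \right)} = 2 P$
$Z = -50$ ($Z = \left(-5\right) 1 \cdot 2 \cdot 5 = \left(-5\right) 10 = -50$)
$G{\left(S,c \right)} = -48 + c$ ($G{\left(S,c \right)} = 2 + \left(c - 50\right) = 2 + \left(-50 + c\right) = -48 + c$)
$z = -252038$
$z - G{\left(-45,-391 \right)} = -252038 - \left(-48 - 391\right) = -252038 - -439 = -252038 + 439 = -251599$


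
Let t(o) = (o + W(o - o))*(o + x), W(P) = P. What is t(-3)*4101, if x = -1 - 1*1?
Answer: 61515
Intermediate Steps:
x = -2 (x = -1 - 1 = -2)
t(o) = o*(-2 + o) (t(o) = (o + (o - o))*(o - 2) = (o + 0)*(-2 + o) = o*(-2 + o))
t(-3)*4101 = -3*(-2 - 3)*4101 = -3*(-5)*4101 = 15*4101 = 61515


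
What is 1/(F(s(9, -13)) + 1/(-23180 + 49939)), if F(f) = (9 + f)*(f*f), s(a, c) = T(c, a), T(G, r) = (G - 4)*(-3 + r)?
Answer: -26759/25891259147 ≈ -1.0335e-6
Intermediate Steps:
T(G, r) = (-4 + G)*(-3 + r)
s(a, c) = 12 - 4*a - 3*c + a*c (s(a, c) = 12 - 4*a - 3*c + c*a = 12 - 4*a - 3*c + a*c)
F(f) = f²*(9 + f) (F(f) = (9 + f)*f² = f²*(9 + f))
1/(F(s(9, -13)) + 1/(-23180 + 49939)) = 1/((12 - 4*9 - 3*(-13) + 9*(-13))²*(9 + (12 - 4*9 - 3*(-13) + 9*(-13))) + 1/(-23180 + 49939)) = 1/((12 - 36 + 39 - 117)²*(9 + (12 - 36 + 39 - 117)) + 1/26759) = 1/((-102)²*(9 - 102) + 1/26759) = 1/(10404*(-93) + 1/26759) = 1/(-967572 + 1/26759) = 1/(-25891259147/26759) = -26759/25891259147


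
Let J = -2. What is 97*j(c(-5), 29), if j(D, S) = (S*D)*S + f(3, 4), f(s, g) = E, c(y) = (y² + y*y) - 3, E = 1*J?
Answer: 3833925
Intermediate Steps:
E = -2 (E = 1*(-2) = -2)
c(y) = -3 + 2*y² (c(y) = (y² + y²) - 3 = 2*y² - 3 = -3 + 2*y²)
f(s, g) = -2
j(D, S) = -2 + D*S² (j(D, S) = (S*D)*S - 2 = (D*S)*S - 2 = D*S² - 2 = -2 + D*S²)
97*j(c(-5), 29) = 97*(-2 + (-3 + 2*(-5)²)*29²) = 97*(-2 + (-3 + 2*25)*841) = 97*(-2 + (-3 + 50)*841) = 97*(-2 + 47*841) = 97*(-2 + 39527) = 97*39525 = 3833925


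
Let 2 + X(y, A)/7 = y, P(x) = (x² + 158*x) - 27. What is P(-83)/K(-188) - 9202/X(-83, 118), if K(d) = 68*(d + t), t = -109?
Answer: 929233/58905 ≈ 15.775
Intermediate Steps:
P(x) = -27 + x² + 158*x
X(y, A) = -14 + 7*y
K(d) = -7412 + 68*d (K(d) = 68*(d - 109) = 68*(-109 + d) = -7412 + 68*d)
P(-83)/K(-188) - 9202/X(-83, 118) = (-27 + (-83)² + 158*(-83))/(-7412 + 68*(-188)) - 9202/(-14 + 7*(-83)) = (-27 + 6889 - 13114)/(-7412 - 12784) - 9202/(-14 - 581) = -6252/(-20196) - 9202/(-595) = -6252*(-1/20196) - 9202*(-1/595) = 521/1683 + 9202/595 = 929233/58905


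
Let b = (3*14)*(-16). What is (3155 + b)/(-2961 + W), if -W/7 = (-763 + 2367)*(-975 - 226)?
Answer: 2483/13481867 ≈ 0.00018417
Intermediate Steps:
W = 13484828 (W = -7*(-763 + 2367)*(-975 - 226) = -11228*(-1201) = -7*(-1926404) = 13484828)
b = -672 (b = 42*(-16) = -672)
(3155 + b)/(-2961 + W) = (3155 - 672)/(-2961 + 13484828) = 2483/13481867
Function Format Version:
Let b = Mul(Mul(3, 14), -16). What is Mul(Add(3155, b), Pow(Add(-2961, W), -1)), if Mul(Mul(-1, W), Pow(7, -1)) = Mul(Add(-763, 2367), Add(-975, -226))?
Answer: Rational(2483, 13481867) ≈ 0.00018417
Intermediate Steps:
W = 13484828 (W = Mul(-7, Mul(Add(-763, 2367), Add(-975, -226))) = Mul(-7, Mul(1604, -1201)) = Mul(-7, -1926404) = 13484828)
b = -672 (b = Mul(42, -16) = -672)
Mul(Add(3155, b), Pow(Add(-2961, W), -1)) = Mul(Add(3155, -672), Pow(Add(-2961, 13484828), -1)) = Mul(2483, Pow(13481867, -1)) = Mul(2483, Rational(1, 13481867)) = Rational(2483, 13481867)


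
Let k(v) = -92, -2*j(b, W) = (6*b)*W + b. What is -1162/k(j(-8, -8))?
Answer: 581/46 ≈ 12.630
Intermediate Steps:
j(b, W) = -b/2 - 3*W*b (j(b, W) = -((6*b)*W + b)/2 = -(6*W*b + b)/2 = -(b + 6*W*b)/2 = -b/2 - 3*W*b)
-1162/k(j(-8, -8)) = -1162/(-92) = -1162*(-1/92) = 581/46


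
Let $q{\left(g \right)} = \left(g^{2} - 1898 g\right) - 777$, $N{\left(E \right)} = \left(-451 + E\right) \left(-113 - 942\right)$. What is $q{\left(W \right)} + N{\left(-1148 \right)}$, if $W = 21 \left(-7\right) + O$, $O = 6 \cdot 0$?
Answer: $1986783$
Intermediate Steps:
$O = 0$
$N{\left(E \right)} = 475805 - 1055 E$ ($N{\left(E \right)} = \left(-451 + E\right) \left(-1055\right) = 475805 - 1055 E$)
$W = -147$ ($W = 21 \left(-7\right) + 0 = -147 + 0 = -147$)
$q{\left(g \right)} = -777 + g^{2} - 1898 g$
$q{\left(W \right)} + N{\left(-1148 \right)} = \left(-777 + \left(-147\right)^{2} - -279006\right) + \left(475805 - -1211140\right) = \left(-777 + 21609 + 279006\right) + \left(475805 + 1211140\right) = 299838 + 1686945 = 1986783$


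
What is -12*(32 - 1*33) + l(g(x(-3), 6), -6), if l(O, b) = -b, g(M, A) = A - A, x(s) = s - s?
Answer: 18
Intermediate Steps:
x(s) = 0
g(M, A) = 0
-12*(32 - 1*33) + l(g(x(-3), 6), -6) = -12*(32 - 1*33) - 1*(-6) = -12*(32 - 33) + 6 = -12*(-1) + 6 = 12 + 6 = 18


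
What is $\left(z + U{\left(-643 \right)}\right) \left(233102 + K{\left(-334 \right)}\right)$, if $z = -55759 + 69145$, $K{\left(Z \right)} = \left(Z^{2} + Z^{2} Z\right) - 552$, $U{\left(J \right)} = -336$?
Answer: $-481748553900$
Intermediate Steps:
$K{\left(Z \right)} = -552 + Z^{2} + Z^{3}$ ($K{\left(Z \right)} = \left(Z^{2} + Z^{3}\right) - 552 = -552 + Z^{2} + Z^{3}$)
$z = 13386$
$\left(z + U{\left(-643 \right)}\right) \left(233102 + K{\left(-334 \right)}\right) = \left(13386 - 336\right) \left(233102 + \left(-552 + \left(-334\right)^{2} + \left(-334\right)^{3}\right)\right) = 13050 \left(233102 - 37148700\right) = 13050 \left(-36915598\right) = -481748553900$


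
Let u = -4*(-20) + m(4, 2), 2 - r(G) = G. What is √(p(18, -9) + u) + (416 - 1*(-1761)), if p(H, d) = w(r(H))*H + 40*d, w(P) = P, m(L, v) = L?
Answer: 2177 + 2*I*√141 ≈ 2177.0 + 23.749*I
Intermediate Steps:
r(G) = 2 - G
p(H, d) = 40*d + H*(2 - H) (p(H, d) = (2 - H)*H + 40*d = H*(2 - H) + 40*d = 40*d + H*(2 - H))
u = 84 (u = -4*(-20) + 4 = 80 + 4 = 84)
√(p(18, -9) + u) + (416 - 1*(-1761)) = √((40*(-9) - 1*18*(-2 + 18)) + 84) + (416 - 1*(-1761)) = √((-360 - 1*18*16) + 84) + (416 + 1761) = √((-360 - 288) + 84) + 2177 = √(-648 + 84) + 2177 = √(-564) + 2177 = 2*I*√141 + 2177 = 2177 + 2*I*√141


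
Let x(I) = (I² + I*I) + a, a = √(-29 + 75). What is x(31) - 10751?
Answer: -8829 + √46 ≈ -8822.2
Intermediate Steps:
a = √46 ≈ 6.7823
x(I) = √46 + 2*I² (x(I) = (I² + I*I) + √46 = (I² + I²) + √46 = 2*I² + √46 = √46 + 2*I²)
x(31) - 10751 = (√46 + 2*31²) - 10751 = (√46 + 2*961) - 10751 = (√46 + 1922) - 10751 = (1922 + √46) - 10751 = -8829 + √46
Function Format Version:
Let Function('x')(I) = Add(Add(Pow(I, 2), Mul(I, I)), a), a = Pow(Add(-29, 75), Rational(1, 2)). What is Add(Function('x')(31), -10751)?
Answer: Add(-8829, Pow(46, Rational(1, 2))) ≈ -8822.2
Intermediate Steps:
a = Pow(46, Rational(1, 2)) ≈ 6.7823
Function('x')(I) = Add(Pow(46, Rational(1, 2)), Mul(2, Pow(I, 2))) (Function('x')(I) = Add(Add(Pow(I, 2), Mul(I, I)), Pow(46, Rational(1, 2))) = Add(Add(Pow(I, 2), Pow(I, 2)), Pow(46, Rational(1, 2))) = Add(Mul(2, Pow(I, 2)), Pow(46, Rational(1, 2))) = Add(Pow(46, Rational(1, 2)), Mul(2, Pow(I, 2))))
Add(Function('x')(31), -10751) = Add(Add(Pow(46, Rational(1, 2)), Mul(2, Pow(31, 2))), -10751) = Add(Add(Pow(46, Rational(1, 2)), Mul(2, 961)), -10751) = Add(Add(Pow(46, Rational(1, 2)), 1922), -10751) = Add(Add(1922, Pow(46, Rational(1, 2))), -10751) = Add(-8829, Pow(46, Rational(1, 2)))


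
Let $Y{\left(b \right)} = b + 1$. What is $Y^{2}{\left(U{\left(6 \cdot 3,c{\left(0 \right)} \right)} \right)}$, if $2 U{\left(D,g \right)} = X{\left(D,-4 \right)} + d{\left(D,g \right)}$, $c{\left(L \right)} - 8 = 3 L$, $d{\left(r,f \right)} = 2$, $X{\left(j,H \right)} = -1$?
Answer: $\frac{9}{4} \approx 2.25$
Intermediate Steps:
$c{\left(L \right)} = 8 + 3 L$
$U{\left(D,g \right)} = \frac{1}{2}$ ($U{\left(D,g \right)} = \frac{-1 + 2}{2} = \frac{1}{2} \cdot 1 = \frac{1}{2}$)
$Y{\left(b \right)} = 1 + b$
$Y^{2}{\left(U{\left(6 \cdot 3,c{\left(0 \right)} \right)} \right)} = \left(1 + \frac{1}{2}\right)^{2} = \left(\frac{3}{2}\right)^{2} = \frac{9}{4}$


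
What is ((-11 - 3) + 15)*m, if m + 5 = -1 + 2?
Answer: -4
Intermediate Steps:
m = -4 (m = -5 + (-1 + 2) = -5 + 1 = -4)
((-11 - 3) + 15)*m = ((-11 - 3) + 15)*(-4) = (-14 + 15)*(-4) = 1*(-4) = -4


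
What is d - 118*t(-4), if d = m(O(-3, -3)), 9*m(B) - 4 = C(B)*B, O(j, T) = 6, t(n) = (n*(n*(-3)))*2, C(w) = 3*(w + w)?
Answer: 102172/9 ≈ 11352.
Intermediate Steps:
C(w) = 6*w (C(w) = 3*(2*w) = 6*w)
t(n) = -6*n² (t(n) = (n*(-3*n))*2 = -3*n²*2 = -6*n²)
m(B) = 4/9 + 2*B²/3 (m(B) = 4/9 + ((6*B)*B)/9 = 4/9 + (6*B²)/9 = 4/9 + 2*B²/3)
d = 220/9 (d = 4/9 + (⅔)*6² = 4/9 + (⅔)*36 = 4/9 + 24 = 220/9 ≈ 24.444)
d - 118*t(-4) = 220/9 - (-708)*(-4)² = 220/9 - (-708)*16 = 220/9 - 118*(-96) = 220/9 + 11328 = 102172/9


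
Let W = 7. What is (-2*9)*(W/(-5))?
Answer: 126/5 ≈ 25.200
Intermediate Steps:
(-2*9)*(W/(-5)) = (-2*9)*(7/(-5)) = -126*(-1)/5 = -18*(-7/5) = 126/5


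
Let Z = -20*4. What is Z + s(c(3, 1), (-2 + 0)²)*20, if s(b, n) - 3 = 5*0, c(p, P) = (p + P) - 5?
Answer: -20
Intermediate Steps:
Z = -80
c(p, P) = -5 + P + p (c(p, P) = (P + p) - 5 = -5 + P + p)
s(b, n) = 3 (s(b, n) = 3 + 5*0 = 3 + 0 = 3)
Z + s(c(3, 1), (-2 + 0)²)*20 = -80 + 3*20 = -80 + 60 = -20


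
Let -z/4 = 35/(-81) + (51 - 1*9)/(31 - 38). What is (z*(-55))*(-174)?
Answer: 6647960/27 ≈ 2.4622e+5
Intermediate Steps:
z = 2084/81 (z = -4*(35/(-81) + (51 - 1*9)/(31 - 38)) = -4*(35*(-1/81) + (51 - 9)/(-7)) = -4*(-35/81 + 42*(-⅐)) = -4*(-35/81 - 6) = -4*(-521/81) = 2084/81 ≈ 25.728)
(z*(-55))*(-174) = ((2084/81)*(-55))*(-174) = -114620/81*(-174) = 6647960/27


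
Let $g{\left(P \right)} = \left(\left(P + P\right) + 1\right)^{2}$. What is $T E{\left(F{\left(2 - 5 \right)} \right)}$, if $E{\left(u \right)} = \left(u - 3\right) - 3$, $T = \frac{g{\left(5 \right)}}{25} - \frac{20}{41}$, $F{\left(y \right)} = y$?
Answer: $- \frac{40149}{1025} \approx -39.17$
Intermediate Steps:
$g{\left(P \right)} = \left(1 + 2 P\right)^{2}$ ($g{\left(P \right)} = \left(2 P + 1\right)^{2} = \left(1 + 2 P\right)^{2}$)
$T = \frac{4461}{1025}$ ($T = \frac{\left(1 + 2 \cdot 5\right)^{2}}{25} - \frac{20}{41} = \left(1 + 10\right)^{2} \cdot \frac{1}{25} - \frac{20}{41} = 11^{2} \cdot \frac{1}{25} - \frac{20}{41} = 121 \cdot \frac{1}{25} - \frac{20}{41} = \frac{121}{25} - \frac{20}{41} = \frac{4461}{1025} \approx 4.3522$)
$E{\left(u \right)} = -6 + u$ ($E{\left(u \right)} = \left(-3 + u\right) - 3 = -6 + u$)
$T E{\left(F{\left(2 - 5 \right)} \right)} = \frac{4461 \left(-6 + \left(2 - 5\right)\right)}{1025} = \frac{4461 \left(-6 - 3\right)}{1025} = \frac{4461}{1025} \left(-9\right) = - \frac{40149}{1025}$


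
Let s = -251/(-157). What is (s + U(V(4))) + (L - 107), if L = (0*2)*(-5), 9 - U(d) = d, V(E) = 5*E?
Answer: -18275/157 ≈ -116.40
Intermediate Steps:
U(d) = 9 - d
s = 251/157 (s = -251*(-1/157) = 251/157 ≈ 1.5987)
L = 0 (L = 0*(-5) = 0)
(s + U(V(4))) + (L - 107) = (251/157 + (9 - 5*4)) + (0 - 107) = (251/157 + (9 - 1*20)) - 107 = (251/157 + (9 - 20)) - 107 = (251/157 - 11) - 107 = -1476/157 - 107 = -18275/157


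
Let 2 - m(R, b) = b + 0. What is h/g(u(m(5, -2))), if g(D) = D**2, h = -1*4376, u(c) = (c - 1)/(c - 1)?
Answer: -4376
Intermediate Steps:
m(R, b) = 2 - b (m(R, b) = 2 - (b + 0) = 2 - b)
u(c) = 1 (u(c) = (-1 + c)/(-1 + c) = 1)
h = -4376
h/g(u(m(5, -2))) = -4376/(1**2) = -4376/1 = -4376*1 = -4376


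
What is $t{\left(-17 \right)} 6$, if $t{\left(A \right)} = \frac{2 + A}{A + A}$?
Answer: $\frac{45}{17} \approx 2.6471$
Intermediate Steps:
$t{\left(A \right)} = \frac{2 + A}{2 A}$
$t{\left(-17 \right)} 6 = \frac{2 - 17}{2 \left(-17\right)} 6 = \frac{1}{2} \left(- \frac{1}{17}\right) \left(-15\right) 6 = \frac{15}{34} \cdot 6 = \frac{45}{17}$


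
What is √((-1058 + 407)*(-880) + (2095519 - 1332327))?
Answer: 2*√334018 ≈ 1155.9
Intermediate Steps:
√((-1058 + 407)*(-880) + (2095519 - 1332327)) = √(-651*(-880) + 763192) = √(572880 + 763192) = √1336072 = 2*√334018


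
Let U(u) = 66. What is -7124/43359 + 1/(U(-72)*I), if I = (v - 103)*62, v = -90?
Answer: -625140567/3804781156 ≈ -0.16430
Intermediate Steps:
I = -11966 (I = (-90 - 103)*62 = -193*62 = -11966)
-7124/43359 + 1/(U(-72)*I) = -7124/43359 + 1/(66*(-11966)) = -7124*1/43359 + (1/66)*(-1/11966) = -7124/43359 - 1/789756 = -625140567/3804781156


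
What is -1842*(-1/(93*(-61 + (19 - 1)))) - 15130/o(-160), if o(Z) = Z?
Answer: 2007005/21328 ≈ 94.102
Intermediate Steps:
-1842*(-1/(93*(-61 + (19 - 1)))) - 15130/o(-160) = -1842*(-1/(93*(-61 + (19 - 1)))) - 15130/(-160) = -1842*(-1/(93*(-61 + 18))) - 15130*(-1/160) = -1842/((-93*(-43))) + 1513/16 = -1842/3999 + 1513/16 = -1842*1/3999 + 1513/16 = -614/1333 + 1513/16 = 2007005/21328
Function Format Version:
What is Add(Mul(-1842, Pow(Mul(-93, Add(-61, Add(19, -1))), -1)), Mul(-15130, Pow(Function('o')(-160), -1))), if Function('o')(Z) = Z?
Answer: Rational(2007005, 21328) ≈ 94.102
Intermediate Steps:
Add(Mul(-1842, Pow(Mul(-93, Add(-61, Add(19, -1))), -1)), Mul(-15130, Pow(Function('o')(-160), -1))) = Add(Mul(-1842, Pow(Mul(-93, Add(-61, Add(19, -1))), -1)), Mul(-15130, Pow(-160, -1))) = Add(Mul(-1842, Pow(Mul(-93, Add(-61, 18)), -1)), Mul(-15130, Rational(-1, 160))) = Add(Mul(-1842, Pow(Mul(-93, -43), -1)), Rational(1513, 16)) = Add(Mul(-1842, Pow(3999, -1)), Rational(1513, 16)) = Add(Mul(-1842, Rational(1, 3999)), Rational(1513, 16)) = Add(Rational(-614, 1333), Rational(1513, 16)) = Rational(2007005, 21328)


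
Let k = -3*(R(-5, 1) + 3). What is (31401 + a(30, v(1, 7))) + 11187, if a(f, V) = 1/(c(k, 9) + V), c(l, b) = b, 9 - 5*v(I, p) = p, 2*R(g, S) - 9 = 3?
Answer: 2001641/47 ≈ 42588.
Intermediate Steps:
R(g, S) = 6 (R(g, S) = 9/2 + (½)*3 = 9/2 + 3/2 = 6)
v(I, p) = 9/5 - p/5
k = -27 (k = -3*(6 + 3) = -3*9 = -27)
a(f, V) = 1/(9 + V)
(31401 + a(30, v(1, 7))) + 11187 = (31401 + 1/(9 + (9/5 - ⅕*7))) + 11187 = (31401 + 1/(9 + (9/5 - 7/5))) + 11187 = (31401 + 1/(9 + ⅖)) + 11187 = (31401 + 1/(47/5)) + 11187 = (31401 + 5/47) + 11187 = 1475852/47 + 11187 = 2001641/47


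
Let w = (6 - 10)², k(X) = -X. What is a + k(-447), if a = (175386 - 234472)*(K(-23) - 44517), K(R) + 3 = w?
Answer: 2629563791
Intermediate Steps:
w = 16 (w = (-4)² = 16)
K(R) = 13 (K(R) = -3 + 16 = 13)
a = 2629563344 (a = (175386 - 234472)*(13 - 44517) = -59086*(-44504) = 2629563344)
a + k(-447) = 2629563344 - 1*(-447) = 2629563344 + 447 = 2629563791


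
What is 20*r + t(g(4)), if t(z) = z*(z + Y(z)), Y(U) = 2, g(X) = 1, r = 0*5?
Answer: 3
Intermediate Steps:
r = 0
t(z) = z*(2 + z) (t(z) = z*(z + 2) = z*(2 + z))
20*r + t(g(4)) = 20*0 + 1*(2 + 1) = 0 + 1*3 = 0 + 3 = 3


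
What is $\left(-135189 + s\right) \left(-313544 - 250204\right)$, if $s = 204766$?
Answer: $-39223894596$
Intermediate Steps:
$\left(-135189 + s\right) \left(-313544 - 250204\right) = \left(-135189 + 204766\right) \left(-313544 - 250204\right) = 69577 \left(-563748\right) = -39223894596$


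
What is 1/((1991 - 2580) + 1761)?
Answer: 1/1172 ≈ 0.00085324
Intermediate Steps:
1/((1991 - 2580) + 1761) = 1/(-589 + 1761) = 1/1172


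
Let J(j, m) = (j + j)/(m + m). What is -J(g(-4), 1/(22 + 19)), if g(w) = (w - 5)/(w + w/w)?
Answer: -123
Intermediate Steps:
g(w) = (-5 + w)/(1 + w) (g(w) = (-5 + w)/(w + 1) = (-5 + w)/(1 + w))
J(j, m) = j/m (J(j, m) = (2*j)/((2*m)) = (2*j)*(1/(2*m)) = j/m)
-J(g(-4), 1/(22 + 19)) = -(-5 - 4)/(1 - 4)/(1/(22 + 19)) = --9/(-3)/(1/41) = -(-⅓*(-9))/1/41 = -3*41 = -1*123 = -123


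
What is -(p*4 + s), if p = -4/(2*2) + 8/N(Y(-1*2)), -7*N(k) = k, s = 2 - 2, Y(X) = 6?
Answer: 124/3 ≈ 41.333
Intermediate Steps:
s = 0
N(k) = -k/7
p = -31/3 (p = -4/(2*2) + 8/((-⅐*6)) = -4/4 + 8/(-6/7) = -4*¼ + 8*(-7/6) = -1 - 28/3 = -31/3 ≈ -10.333)
-(p*4 + s) = -(-31/3*4 + 0) = -(-124/3 + 0) = -1*(-124/3) = 124/3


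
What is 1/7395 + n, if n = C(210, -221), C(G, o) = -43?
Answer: -317984/7395 ≈ -43.000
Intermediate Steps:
n = -43
1/7395 + n = 1/7395 - 43 = -317984/7395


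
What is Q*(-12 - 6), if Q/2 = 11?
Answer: -396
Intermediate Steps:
Q = 22 (Q = 2*11 = 22)
Q*(-12 - 6) = 22*(-12 - 6) = 22*(-18) = -396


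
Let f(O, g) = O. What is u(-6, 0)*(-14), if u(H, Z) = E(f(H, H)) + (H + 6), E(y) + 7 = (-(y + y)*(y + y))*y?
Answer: -11998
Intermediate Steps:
E(y) = -7 - 4*y³ (E(y) = -7 + (-(y + y)*(y + y))*y = -7 + (-2*y*2*y)*y = -7 + (-4*y²)*y = -7 - 4*y³)
u(H, Z) = -1 + H - 4*H³ (u(H, Z) = (-7 - 4*H³) + (H + 6) = (-7 - 4*H³) + (6 + H) = -1 + H - 4*H³)
u(-6, 0)*(-14) = (-1 - 6 - 4*(-6)³)*(-14) = (-1 - 6 - 4*(-216))*(-14) = (-1 - 6 + 864)*(-14) = 857*(-14) = -11998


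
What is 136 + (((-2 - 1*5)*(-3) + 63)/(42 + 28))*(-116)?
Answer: -16/5 ≈ -3.2000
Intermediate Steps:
136 + (((-2 - 1*5)*(-3) + 63)/(42 + 28))*(-116) = 136 + (((-2 - 5)*(-3) + 63)/70)*(-116) = 136 + ((-7*(-3) + 63)*(1/70))*(-116) = 136 + ((21 + 63)*(1/70))*(-116) = 136 + (84*(1/70))*(-116) = 136 + (6/5)*(-116) = 136 - 696/5 = -16/5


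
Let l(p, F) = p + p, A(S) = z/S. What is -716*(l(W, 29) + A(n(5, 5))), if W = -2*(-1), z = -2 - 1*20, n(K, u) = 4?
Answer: 1074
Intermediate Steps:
z = -22 (z = -2 - 20 = -22)
W = 2
A(S) = -22/S
l(p, F) = 2*p
-716*(l(W, 29) + A(n(5, 5))) = -716*(2*2 - 22/4) = -716*(4 - 22*¼) = -716*(4 - 11/2) = -716*(-3/2) = 1074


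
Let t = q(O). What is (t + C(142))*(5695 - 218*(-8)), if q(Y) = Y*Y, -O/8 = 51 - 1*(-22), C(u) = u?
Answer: 2538171922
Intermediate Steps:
O = -584 (O = -8*(51 - 1*(-22)) = -8*(51 + 22) = -8*73 = -584)
q(Y) = Y²
t = 341056 (t = (-584)² = 341056)
(t + C(142))*(5695 - 218*(-8)) = (341056 + 142)*(5695 - 218*(-8)) = 341198*(5695 + 1744) = 341198*7439 = 2538171922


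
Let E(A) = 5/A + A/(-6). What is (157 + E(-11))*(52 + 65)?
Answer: 407667/22 ≈ 18530.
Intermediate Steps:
E(A) = 5/A - A/6 (E(A) = 5/A + A*(-1/6) = 5/A - A/6)
(157 + E(-11))*(52 + 65) = (157 + (5/(-11) - 1/6*(-11)))*(52 + 65) = (157 + (5*(-1/11) + 11/6))*117 = (157 + (-5/11 + 11/6))*117 = (157 + 91/66)*117 = (10453/66)*117 = 407667/22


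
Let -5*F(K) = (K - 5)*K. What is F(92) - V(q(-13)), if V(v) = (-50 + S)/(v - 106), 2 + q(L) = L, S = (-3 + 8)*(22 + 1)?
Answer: -968159/605 ≈ -1600.3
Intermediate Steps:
S = 115 (S = 5*23 = 115)
q(L) = -2 + L
V(v) = 65/(-106 + v) (V(v) = (-50 + 115)/(v - 106) = 65/(-106 + v))
F(K) = -K*(-5 + K)/5 (F(K) = -(K - 5)*K/5 = -(-5 + K)*K/5 = -K*(-5 + K)/5)
F(92) - V(q(-13)) = (⅕)*92*(5 - 1*92) - 65/(-106 + (-2 - 13)) = (⅕)*92*(5 - 92) - 65/(-106 - 15) = (⅕)*92*(-87) - 65/(-121) = -8004/5 - 65*(-1)/121 = -8004/5 - 1*(-65/121) = -8004/5 + 65/121 = -968159/605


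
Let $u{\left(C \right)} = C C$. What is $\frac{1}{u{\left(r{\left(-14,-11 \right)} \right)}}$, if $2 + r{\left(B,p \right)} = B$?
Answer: $\frac{1}{256} \approx 0.0039063$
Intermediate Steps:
$r{\left(B,p \right)} = -2 + B$
$u{\left(C \right)} = C^{2}$
$\frac{1}{u{\left(r{\left(-14,-11 \right)} \right)}} = \frac{1}{\left(-2 - 14\right)^{2}} = \frac{1}{\left(-16\right)^{2}} = \frac{1}{256}$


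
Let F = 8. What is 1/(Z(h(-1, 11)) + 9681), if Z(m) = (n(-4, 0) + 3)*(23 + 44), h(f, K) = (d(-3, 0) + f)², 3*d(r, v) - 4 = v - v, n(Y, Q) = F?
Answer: 1/10418 ≈ 9.5988e-5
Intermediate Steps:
n(Y, Q) = 8
d(r, v) = 4/3 (d(r, v) = 4/3 + (v - v)/3 = 4/3 + (⅓)*0 = 4/3 + 0 = 4/3)
h(f, K) = (4/3 + f)²
Z(m) = 737 (Z(m) = (8 + 3)*(23 + 44) = 11*67 = 737)
1/(Z(h(-1, 11)) + 9681) = 1/(737 + 9681) = 1/10418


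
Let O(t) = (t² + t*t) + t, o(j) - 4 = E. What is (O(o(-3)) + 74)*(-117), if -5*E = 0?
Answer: -12870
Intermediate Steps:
E = 0 (E = -⅕*0 = 0)
o(j) = 4 (o(j) = 4 + 0 = 4)
O(t) = t + 2*t² (O(t) = (t² + t²) + t = 2*t² + t = t + 2*t²)
(O(o(-3)) + 74)*(-117) = (4*(1 + 2*4) + 74)*(-117) = (4*(1 + 8) + 74)*(-117) = (4*9 + 74)*(-117) = (36 + 74)*(-117) = 110*(-117) = -12870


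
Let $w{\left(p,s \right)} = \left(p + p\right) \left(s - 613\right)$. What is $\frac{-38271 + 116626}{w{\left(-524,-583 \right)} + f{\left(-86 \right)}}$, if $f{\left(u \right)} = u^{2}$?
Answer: $\frac{78355}{1260804} \approx 0.062147$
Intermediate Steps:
$w{\left(p,s \right)} = 2 p \left(-613 + s\right)$
$\frac{-38271 + 116626}{w{\left(-524,-583 \right)} + f{\left(-86 \right)}} = \frac{-38271 + 116626}{2 \left(-524\right) \left(-613 - 583\right) + \left(-86\right)^{2}} = \frac{78355}{2 \left(-524\right) \left(-1196\right) + 7396} = \frac{78355}{1253408 + 7396} = \frac{78355}{1260804}$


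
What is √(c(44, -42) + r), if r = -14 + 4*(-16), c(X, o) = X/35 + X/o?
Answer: 2*I*√214410/105 ≈ 8.8199*I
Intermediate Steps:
c(X, o) = X/35 + X/o (c(X, o) = X*(1/35) + X/o = X/35 + X/o)
r = -78 (r = -14 - 64 = -78)
√(c(44, -42) + r) = √(((1/35)*44 + 44/(-42)) - 78) = √((44/35 + 44*(-1/42)) - 78) = √((44/35 - 22/21) - 78) = √(22/105 - 78) = √(-8168/105) = 2*I*√214410/105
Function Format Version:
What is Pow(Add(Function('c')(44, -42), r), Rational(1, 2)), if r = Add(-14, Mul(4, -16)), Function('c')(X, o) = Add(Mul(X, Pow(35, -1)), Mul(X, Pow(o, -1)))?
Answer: Mul(Rational(2, 105), I, Pow(214410, Rational(1, 2))) ≈ Mul(8.8199, I)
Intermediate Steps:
Function('c')(X, o) = Add(Mul(Rational(1, 35), X), Mul(X, Pow(o, -1))) (Function('c')(X, o) = Add(Mul(X, Rational(1, 35)), Mul(X, Pow(o, -1))) = Add(Mul(Rational(1, 35), X), Mul(X, Pow(o, -1))))
r = -78 (r = Add(-14, -64) = -78)
Pow(Add(Function('c')(44, -42), r), Rational(1, 2)) = Pow(Add(Add(Mul(Rational(1, 35), 44), Mul(44, Pow(-42, -1))), -78), Rational(1, 2)) = Pow(Add(Add(Rational(44, 35), Mul(44, Rational(-1, 42))), -78), Rational(1, 2)) = Pow(Add(Add(Rational(44, 35), Rational(-22, 21)), -78), Rational(1, 2)) = Pow(Add(Rational(22, 105), -78), Rational(1, 2)) = Pow(Rational(-8168, 105), Rational(1, 2)) = Mul(Rational(2, 105), I, Pow(214410, Rational(1, 2)))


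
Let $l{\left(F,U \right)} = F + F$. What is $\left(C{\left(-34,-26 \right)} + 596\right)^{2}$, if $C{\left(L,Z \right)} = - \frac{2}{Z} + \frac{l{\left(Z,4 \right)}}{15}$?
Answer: $\frac{13353882481}{38025} \approx 3.5119 \cdot 10^{5}$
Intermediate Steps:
$l{\left(F,U \right)} = 2 F$
$C{\left(L,Z \right)} = - \frac{2}{Z} + \frac{2 Z}{15}$
$\left(C{\left(-34,-26 \right)} + 596\right)^{2} = \left(\left(- \frac{2}{-26} + \frac{2}{15} \left(-26\right)\right) + 596\right)^{2} = \left(\left(\left(-2\right) \left(- \frac{1}{26}\right) - \frac{52}{15}\right) + 596\right)^{2} = \left(\left(\frac{1}{13} - \frac{52}{15}\right) + 596\right)^{2} = \left(- \frac{661}{195} + 596\right)^{2} = \left(\frac{115559}{195}\right)^{2} = \frac{13353882481}{38025}$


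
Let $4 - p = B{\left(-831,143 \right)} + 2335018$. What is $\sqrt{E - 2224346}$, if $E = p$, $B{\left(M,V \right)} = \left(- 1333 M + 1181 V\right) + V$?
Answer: $i \sqrt{5836109} \approx 2415.8 i$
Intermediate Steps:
$B{\left(M,V \right)} = - 1333 M + 1182 V$
$p = -3611763$ ($p = 4 - \left(\left(\left(-1333\right) \left(-831\right) + 1182 \cdot 143\right) + 2335018\right) = 4 - \left(\left(1107723 + 169026\right) + 2335018\right) = 4 - \left(1276749 + 2335018\right) = 4 - 3611767 = -3611763$)
$E = -3611763$
$\sqrt{E - 2224346} = \sqrt{-3611763 - 2224346} = \sqrt{-5836109} = i \sqrt{5836109}$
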